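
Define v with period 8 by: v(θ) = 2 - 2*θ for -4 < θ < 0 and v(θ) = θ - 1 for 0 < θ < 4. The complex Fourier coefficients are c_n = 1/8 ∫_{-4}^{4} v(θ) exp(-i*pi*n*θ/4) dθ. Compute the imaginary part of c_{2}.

-1/pi

Since v is real-valued, Im(c_{2}) = -1/8 ∫_{-4}^{4} v(θ) sin(pi*θ/2) dθ = -b_{2}/2.
Split the integral at the breakpoints.
Integrating by parts (boundary term plus one more integral), an antiderivative of (2 - 2*θ) sin(pi*θ/2) is 4*θ*cos(pi*θ/2)/pi - 8*sin(pi*θ/2)/pi**2 - 4*cos(pi*θ/2)/pi; evaluating from -4 to 0: ∫_{-4}^{0} (2 - 2*θ) sin(pi*θ/2) dθ = (-4/pi) - (-20/pi) = 16/pi.
Integrating by parts (boundary term plus one more integral), an antiderivative of (θ - 1) sin(pi*θ/2) is -2*θ*cos(pi*θ/2)/pi + 4*sin(pi*θ/2)/pi**2 + 2*cos(pi*θ/2)/pi; evaluating from 0 to 4: ∫_{0}^{4} (θ - 1) sin(pi*θ/2) dθ = (-6/pi) - (2/pi) = -8/pi.
So ∫_{-4}^{4} v(θ) sin(pi*θ/2) dθ = 8/pi.
Hence Im(c_{2}) = (-1/8)·(8/pi) = -1/pi.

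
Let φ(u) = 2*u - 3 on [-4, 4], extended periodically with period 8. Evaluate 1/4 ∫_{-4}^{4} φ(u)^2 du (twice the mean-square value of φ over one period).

1/4 ∫_{-4}^{4} φ(u)^2 du = 1/4 · (728/3) = 182/3.

182/3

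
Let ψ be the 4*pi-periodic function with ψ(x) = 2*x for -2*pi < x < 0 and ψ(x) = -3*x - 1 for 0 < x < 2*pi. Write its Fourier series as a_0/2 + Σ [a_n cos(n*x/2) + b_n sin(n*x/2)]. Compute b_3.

2*(-pi - 1)/(3*pi)

b_3 = (1/(2*pi)) ∫_{-2*pi}^{2*pi} ψ(x) sin(3*x/2) dx.
Split the integral at the breakpoints.
Integrating by parts (boundary term plus one more integral), an antiderivative of (2*x) sin(3*x/2) is -4*x*cos(3*x/2)/3 + 8*sin(3*x/2)/9; evaluating from -2*pi to 0: ∫_{-2*pi}^{0} (2*x) sin(3*x/2) dx = (0) - (-8*pi/3) = 8*pi/3.
Integrating by parts (boundary term plus one more integral), an antiderivative of (-3*x - 1) sin(3*x/2) is 2*x*cos(3*x/2) - 4*sin(3*x/2)/3 + 2*cos(3*x/2)/3; evaluating from 0 to 2*pi: ∫_{0}^{2*pi} (-3*x - 1) sin(3*x/2) dx = (-4*pi - 2/3) - (2/3) = -4*pi - 4/3.
Summing the pieces and multiplying by (1/(2*pi)) gives b_3 = 2*(-pi - 1)/(3*pi).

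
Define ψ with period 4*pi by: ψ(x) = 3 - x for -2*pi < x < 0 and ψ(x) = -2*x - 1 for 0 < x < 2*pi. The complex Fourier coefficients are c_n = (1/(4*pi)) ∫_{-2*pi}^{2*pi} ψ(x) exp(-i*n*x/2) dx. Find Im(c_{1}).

Since ψ is real-valued, Im(c_{1}) = -(1/(4*pi)) ∫_{-2*pi}^{2*pi} ψ(x) sin(x/2) dx = -b_{1}/2.
Split the integral at the breakpoints.
Integrating by parts (boundary term plus one more integral), an antiderivative of (3 - x) sin(x/2) is 2*x*cos(x/2) - 4*sin(x/2) - 6*cos(x/2); evaluating from -2*pi to 0: ∫_{-2*pi}^{0} (3 - x) sin(x/2) dx = (-6) - (6 + 4*pi) = -4*pi - 12.
Integrating by parts (boundary term plus one more integral), an antiderivative of (-2*x - 1) sin(x/2) is 4*x*cos(x/2) - 8*sin(x/2) + 2*cos(x/2); evaluating from 0 to 2*pi: ∫_{0}^{2*pi} (-2*x - 1) sin(x/2) dx = (-8*pi - 2) - (2) = -8*pi - 4.
So ∫_{-2*pi}^{2*pi} ψ(x) sin(x/2) dx = -12*pi - 16.
Hence Im(c_{1}) = (-1/(4*pi))·(-12*pi - 16) = 4/pi + 3.

4/pi + 3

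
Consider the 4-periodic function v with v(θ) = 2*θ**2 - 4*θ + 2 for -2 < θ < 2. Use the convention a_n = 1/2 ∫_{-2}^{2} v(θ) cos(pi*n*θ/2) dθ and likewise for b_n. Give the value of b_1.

-16/pi

b_1 = 1/2 ∫_{-2}^{2} v(θ) sin(pi*θ/2) dθ.
Integrating by parts twice (tabular method), an antiderivative of (2*θ**2 - 4*θ + 2) sin(pi*θ/2) is -4*θ**2*cos(pi*θ/2)/pi + 16*θ*sin(pi*θ/2)/pi**2 + 8*θ*cos(pi*θ/2)/pi - 16*sin(pi*θ/2)/pi**2 - 4*cos(pi*θ/2)/pi + 32*cos(pi*θ/2)/pi**3; evaluating from -2 to 2: ∫_{-2}^{2} (2*θ**2 - 4*θ + 2) sin(pi*θ/2) dθ = (-32/pi**3 + 4/pi) - (-32/pi**3 + 36/pi) = -32/pi.
Hence b_1 = (1/2)·(-32/pi) = -16/pi.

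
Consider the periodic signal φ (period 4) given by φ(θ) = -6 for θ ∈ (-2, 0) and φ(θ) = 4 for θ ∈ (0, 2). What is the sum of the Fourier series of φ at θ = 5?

4

θ = 5 differs from θ = 1 by 1 full period(s), and the series is 4-periodic.
φ is continuous at θ = 1 with value 4, so the series converges to 4 there.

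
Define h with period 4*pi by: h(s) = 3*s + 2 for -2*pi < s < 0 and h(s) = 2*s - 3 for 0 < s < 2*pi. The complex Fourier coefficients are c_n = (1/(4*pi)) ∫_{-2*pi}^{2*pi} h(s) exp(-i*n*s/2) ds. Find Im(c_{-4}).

Since h is real-valued, Im(c_{-4}) = -(1/(4*pi)) ∫_{-2*pi}^{2*pi} h(s) sin(-2*s) ds = b_{4}/2.
Split the integral at the breakpoints.
Integrating by parts (boundary term plus one more integral), an antiderivative of (3*s + 2) sin(-2*s) is 3*s*cos(2*s)/2 - 3*sin(2*s)/4 + cos(2*s); evaluating from -2*pi to 0: ∫_{-2*pi}^{0} (3*s + 2) sin(-2*s) ds = (1) - (1 - 3*pi) = 3*pi.
Integrating by parts (boundary term plus one more integral), an antiderivative of (2*s - 3) sin(-2*s) is s*cos(2*s) - sin(2*s)/2 - 3*cos(2*s)/2; evaluating from 0 to 2*pi: ∫_{0}^{2*pi} (2*s - 3) sin(-2*s) ds = (-3/2 + 2*pi) - (-3/2) = 2*pi.
So ∫_{-2*pi}^{2*pi} h(s) sin(-2*s) ds = 5*pi.
Hence Im(c_{-4}) = (-1/(4*pi))·(5*pi) = -5/4.

-5/4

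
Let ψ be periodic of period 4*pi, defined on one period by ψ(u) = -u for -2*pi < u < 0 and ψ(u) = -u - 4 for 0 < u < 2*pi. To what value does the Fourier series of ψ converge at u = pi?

-4 - pi

ψ is continuous at u = pi with value -4 - pi, so the series converges to -4 - pi there.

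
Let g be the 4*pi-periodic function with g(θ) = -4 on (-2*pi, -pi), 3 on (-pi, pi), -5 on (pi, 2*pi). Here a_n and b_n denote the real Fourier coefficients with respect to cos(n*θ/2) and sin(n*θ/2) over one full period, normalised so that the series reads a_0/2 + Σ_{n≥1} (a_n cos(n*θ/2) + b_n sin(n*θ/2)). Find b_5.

-1/(5*pi)

b_5 = (1/(2*pi)) ∫_{-2*pi}^{2*pi} g(θ) sin(5*θ/2) dθ.
Split the integral at the breakpoints.
Directly, an antiderivative of (-4) sin(5*θ/2) is 8*cos(5*θ/2)/5; evaluating from -2*pi to -pi: ∫_{-2*pi}^{-pi} (-4) sin(5*θ/2) dθ = (0) - (-8/5) = 8/5.
Directly, an antiderivative of (3) sin(5*θ/2) is -6*cos(5*θ/2)/5; evaluating from -pi to pi: ∫_{-pi}^{pi} (3) sin(5*θ/2) dθ = (0) - (0) = 0.
Directly, an antiderivative of (-5) sin(5*θ/2) is 2*cos(5*θ/2); evaluating from pi to 2*pi: ∫_{pi}^{2*pi} (-5) sin(5*θ/2) dθ = (-2) - (0) = -2.
Summing the pieces and multiplying by (1/(2*pi)) gives b_5 = -1/(5*pi).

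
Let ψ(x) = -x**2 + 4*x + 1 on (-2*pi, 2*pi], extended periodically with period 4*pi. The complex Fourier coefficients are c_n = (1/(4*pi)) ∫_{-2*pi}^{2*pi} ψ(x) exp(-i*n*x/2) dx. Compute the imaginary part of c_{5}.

-8/5

Since ψ is real-valued, Im(c_{5}) = -(1/(4*pi)) ∫_{-2*pi}^{2*pi} ψ(x) sin(5*x/2) dx = -b_{5}/2.
Integrating by parts twice (tabular method), an antiderivative of (-x**2 + 4*x + 1) sin(5*x/2) is 2*x**2*cos(5*x/2)/5 - 8*x*sin(5*x/2)/25 - 8*x*cos(5*x/2)/5 + 16*sin(5*x/2)/25 - 66*cos(5*x/2)/125; evaluating from -2*pi to 2*pi: ∫_{-2*pi}^{2*pi} (-x**2 + 4*x + 1) sin(5*x/2) dx = (-8*pi**2/5 + 66/125 + 16*pi/5) - (-8*pi**2/5 - 16*pi/5 + 66/125) = 32*pi/5.
Hence Im(c_{5}) = (-1/(4*pi))·(32*pi/5) = -8/5.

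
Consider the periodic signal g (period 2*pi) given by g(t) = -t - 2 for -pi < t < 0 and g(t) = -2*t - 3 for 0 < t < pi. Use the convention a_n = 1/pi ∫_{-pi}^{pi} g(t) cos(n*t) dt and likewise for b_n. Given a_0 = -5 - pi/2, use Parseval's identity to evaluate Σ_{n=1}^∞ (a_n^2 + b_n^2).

Parseval: a_0^2/2 + Σ_{n≥1} (a_n^2+b_n^2) = 1/pi ∫_{-pi}^{pi} g(t)^2 dt = 4*pi + 13 + 5*pi**2/3.
Subtract a_0^2/2 = (pi + 10)**2/8: Σ (a_n^2+b_n^2) = 1/2 + 3*pi/2 + 37*pi**2/24.

1/2 + 3*pi/2 + 37*pi**2/24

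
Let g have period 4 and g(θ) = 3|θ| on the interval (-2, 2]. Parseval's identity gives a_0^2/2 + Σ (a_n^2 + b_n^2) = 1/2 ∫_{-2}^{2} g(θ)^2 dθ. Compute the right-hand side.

1/2 ∫_{-2}^{2} g(θ)^2 dθ = 1/2 · (48) = 24.

24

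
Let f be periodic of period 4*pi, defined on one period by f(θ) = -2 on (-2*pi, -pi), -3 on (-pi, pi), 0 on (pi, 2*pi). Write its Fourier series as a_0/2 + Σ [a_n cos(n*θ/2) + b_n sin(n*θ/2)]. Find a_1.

a_1 = (1/(2*pi)) ∫_{-2*pi}^{2*pi} f(θ) cos(θ/2) dθ.
Split the integral at the breakpoints.
Directly, an antiderivative of (-2) cos(θ/2) is -4*sin(θ/2); evaluating from -2*pi to -pi: ∫_{-2*pi}^{-pi} (-2) cos(θ/2) dθ = (4) - (0) = 4.
Directly, an antiderivative of (-3) cos(θ/2) is -6*sin(θ/2); evaluating from -pi to pi: ∫_{-pi}^{pi} (-3) cos(θ/2) dθ = (-6) - (6) = -12.
∫_{pi}^{2*pi} (0) cos(θ/2) dθ = 0.
Summing the pieces and multiplying by (1/(2*pi)) gives a_1 = -4/pi.

-4/pi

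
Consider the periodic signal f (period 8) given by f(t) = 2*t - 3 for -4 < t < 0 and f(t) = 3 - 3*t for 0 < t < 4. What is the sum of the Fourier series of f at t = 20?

t = 20 differs from t = 4 by 2 full period(s), and the series is 8-periodic.
At t = 4 the one-sided limits are f(4^-) = -9 and f(4^+) = -11.
By Dirichlet's theorem the series converges to their average, [(-9) + (-11)]/2 = -10.

-10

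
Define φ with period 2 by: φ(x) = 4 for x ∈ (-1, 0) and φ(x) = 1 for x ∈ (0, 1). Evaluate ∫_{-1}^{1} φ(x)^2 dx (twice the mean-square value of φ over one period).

17

∫_{-1}^{1} φ(x)^2 dx = 17.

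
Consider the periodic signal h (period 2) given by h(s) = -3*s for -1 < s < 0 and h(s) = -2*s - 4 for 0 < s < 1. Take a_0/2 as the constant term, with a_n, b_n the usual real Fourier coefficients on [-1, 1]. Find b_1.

-13/pi

b_1 = ∫_{-1}^{1} h(s) sin(pi*s) ds.
Split the integral at the breakpoints.
Integrating by parts (boundary term plus one more integral), an antiderivative of (-3*s) sin(pi*s) is 3*s*cos(pi*s)/pi - 3*sin(pi*s)/pi**2; evaluating from -1 to 0: ∫_{-1}^{0} (-3*s) sin(pi*s) ds = (0) - (3/pi) = -3/pi.
Integrating by parts (boundary term plus one more integral), an antiderivative of (-2*s - 4) sin(pi*s) is 2*s*cos(pi*s)/pi - 2*sin(pi*s)/pi**2 + 4*cos(pi*s)/pi; evaluating from 0 to 1: ∫_{0}^{1} (-2*s - 4) sin(pi*s) ds = (-6/pi) - (4/pi) = -10/pi.
Summing the pieces gives b_1 = -13/pi.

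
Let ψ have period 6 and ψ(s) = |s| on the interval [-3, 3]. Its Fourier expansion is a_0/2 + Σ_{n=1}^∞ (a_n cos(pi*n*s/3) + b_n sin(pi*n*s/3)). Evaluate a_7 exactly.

-12/(49*pi**2)

a_7 = 1/3 ∫_{-3}^{3} ψ(s) cos(7*pi*s/3) ds.
ψ is even and cos(7*pi*s/3) is even, so the integrand is even and a_7 = 2/3 ∫_0^{3} ψ(s) cos(7*pi*s/3) ds.
Integrating by parts (boundary term plus one more integral), an antiderivative of (s) cos(7*pi*s/3) is 3*s*sin(7*pi*s/3)/(7*pi) + 9*cos(7*pi*s/3)/(49*pi**2); evaluating from 0 to 3: ∫_{0}^{3} (s) cos(7*pi*s/3) ds = (-9/(49*pi**2)) - (9/(49*pi**2)) = -18/(49*pi**2).
Hence a_7 = (2/3)·(-18/(49*pi**2)) = -12/(49*pi**2).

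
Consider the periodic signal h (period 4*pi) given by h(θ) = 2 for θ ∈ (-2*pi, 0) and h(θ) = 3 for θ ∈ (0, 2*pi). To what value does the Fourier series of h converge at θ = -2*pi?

At θ = -2*pi the one-sided limits are h(-2*pi^-) = 3 and h(-2*pi^+) = 2.
By Dirichlet's theorem the series converges to their average, [(3) + (2)]/2 = 5/2.

5/2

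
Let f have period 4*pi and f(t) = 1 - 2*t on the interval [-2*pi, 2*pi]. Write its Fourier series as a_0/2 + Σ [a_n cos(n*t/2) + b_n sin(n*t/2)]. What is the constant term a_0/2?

a_0 = (1/(2*pi)) ∫_{-2*pi}^{2*pi} f(t) dt = (1/(2*pi)) · (4*pi) = 2.
So the constant term a_0/2 = 1.

1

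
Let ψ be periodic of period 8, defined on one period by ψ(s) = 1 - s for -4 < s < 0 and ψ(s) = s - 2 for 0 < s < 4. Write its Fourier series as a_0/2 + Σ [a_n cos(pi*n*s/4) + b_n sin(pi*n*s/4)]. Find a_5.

-16/(25*pi**2)

a_5 = 1/4 ∫_{-4}^{4} ψ(s) cos(5*pi*s/4) ds.
Split the integral at the breakpoints.
Integrating by parts (boundary term plus one more integral), an antiderivative of (1 - s) cos(5*pi*s/4) is -4*s*sin(5*pi*s/4)/(5*pi) + 4*sin(5*pi*s/4)/(5*pi) - 16*cos(5*pi*s/4)/(25*pi**2); evaluating from -4 to 0: ∫_{-4}^{0} (1 - s) cos(5*pi*s/4) ds = (-16/(25*pi**2)) - (16/(25*pi**2)) = -32/(25*pi**2).
Integrating by parts (boundary term plus one more integral), an antiderivative of (s - 2) cos(5*pi*s/4) is 4*s*sin(5*pi*s/4)/(5*pi) - 8*sin(5*pi*s/4)/(5*pi) + 16*cos(5*pi*s/4)/(25*pi**2); evaluating from 0 to 4: ∫_{0}^{4} (s - 2) cos(5*pi*s/4) ds = (-16/(25*pi**2)) - (16/(25*pi**2)) = -32/(25*pi**2).
Summing the pieces and multiplying by (1/4) gives a_5 = -16/(25*pi**2).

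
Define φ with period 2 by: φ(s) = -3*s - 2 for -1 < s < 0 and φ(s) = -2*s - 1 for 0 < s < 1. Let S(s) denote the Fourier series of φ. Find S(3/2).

s = 3/2 differs from s = -1/2 by 1 full period(s), and the series is 2-periodic.
φ is continuous at s = -1/2 with value -1/2, so the series converges to -1/2 there.

-1/2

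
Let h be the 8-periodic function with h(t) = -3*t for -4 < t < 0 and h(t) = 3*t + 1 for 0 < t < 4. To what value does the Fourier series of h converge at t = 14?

t = 14 differs from t = -2 by 2 full period(s), and the series is 8-periodic.
h is continuous at t = -2 with value 6, so the series converges to 6 there.

6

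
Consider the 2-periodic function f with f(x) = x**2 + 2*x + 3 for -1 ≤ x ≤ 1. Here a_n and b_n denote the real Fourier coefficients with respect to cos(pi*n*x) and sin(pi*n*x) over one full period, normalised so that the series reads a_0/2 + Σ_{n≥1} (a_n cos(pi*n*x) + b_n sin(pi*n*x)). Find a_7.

a_7 = ∫_{-1}^{1} f(x) cos(7*pi*x) dx.
Integrating by parts twice (tabular method), an antiderivative of (x**2 + 2*x + 3) cos(7*pi*x) is x**2*sin(7*pi*x)/(7*pi) + 2*x*sin(7*pi*x)/(7*pi) + 2*x*cos(7*pi*x)/(49*pi**2) - 2*sin(7*pi*x)/(343*pi**3) + 3*sin(7*pi*x)/(7*pi) + 2*cos(7*pi*x)/(49*pi**2); evaluating from -1 to 1: ∫_{-1}^{1} (x**2 + 2*x + 3) cos(7*pi*x) dx = (-4/(49*pi**2)) - (0) = -4/(49*pi**2).
Hence a_7 = -4/(49*pi**2).

-4/(49*pi**2)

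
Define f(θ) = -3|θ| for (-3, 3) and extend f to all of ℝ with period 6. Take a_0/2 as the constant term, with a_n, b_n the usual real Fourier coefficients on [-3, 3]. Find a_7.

a_7 = 1/3 ∫_{-3}^{3} f(θ) cos(7*pi*θ/3) dθ.
f is even and cos(7*pi*θ/3) is even, so the integrand is even and a_7 = 2/3 ∫_0^{3} f(θ) cos(7*pi*θ/3) dθ.
Integrating by parts (boundary term plus one more integral), an antiderivative of (-3*θ) cos(7*pi*θ/3) is -9*θ*sin(7*pi*θ/3)/(7*pi) - 27*cos(7*pi*θ/3)/(49*pi**2); evaluating from 0 to 3: ∫_{0}^{3} (-3*θ) cos(7*pi*θ/3) dθ = (27/(49*pi**2)) - (-27/(49*pi**2)) = 54/(49*pi**2).
Hence a_7 = (2/3)·(54/(49*pi**2)) = 36/(49*pi**2).

36/(49*pi**2)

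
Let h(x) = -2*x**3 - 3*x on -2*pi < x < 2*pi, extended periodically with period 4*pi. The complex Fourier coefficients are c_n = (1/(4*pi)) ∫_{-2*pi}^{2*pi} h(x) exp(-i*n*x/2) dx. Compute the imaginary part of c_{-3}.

14/9 - 16*pi**2/3

Since h is real-valued, Im(c_{-3}) = -(1/(4*pi)) ∫_{-2*pi}^{2*pi} h(x) sin(-3*x/2) dx = b_{3}/2.
h is odd and sin(-3*x/2) is odd, so the integrand is even: ∫_{-2*pi}^{2*pi} h(x) sin(-3*x/2) dx = 2∫_0^{2*pi} h(x) sin(-3*x/2) dx.
Integrating by parts three times (tabular method), an antiderivative of (-2*x**3 - 3*x) sin(-3*x/2) is -4*x**3*cos(3*x/2)/3 + 8*x**2*sin(3*x/2)/3 + 14*x*cos(3*x/2)/9 - 28*sin(3*x/2)/27; evaluating from 0 to 2*pi: ∫_{0}^{2*pi} (-2*x**3 - 3*x) sin(-3*x/2) dx = (4*pi*(-7 + 24*pi**2)/9) - (0) = 4*pi*(-7 + 24*pi**2)/9.
So ∫_{-2*pi}^{2*pi} h(x) sin(-3*x/2) dx = 8*pi*(-7 + 24*pi**2)/9.
Hence Im(c_{-3}) = (-1/(4*pi))·(8*pi*(-7 + 24*pi**2)/9) = 14/9 - 16*pi**2/3.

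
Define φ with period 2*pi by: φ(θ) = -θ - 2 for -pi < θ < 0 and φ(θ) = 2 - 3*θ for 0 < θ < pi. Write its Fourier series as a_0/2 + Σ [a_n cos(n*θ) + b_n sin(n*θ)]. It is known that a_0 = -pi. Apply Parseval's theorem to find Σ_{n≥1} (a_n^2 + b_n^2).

Parseval: a_0^2/2 + Σ_{n≥1} (a_n^2+b_n^2) = 1/pi ∫_{-pi}^{pi} φ(θ)^2 dθ = -8*pi + 8 + 10*pi**2/3.
Subtract a_0^2/2 = pi**2/2: Σ (a_n^2+b_n^2) = -8*pi + 8 + 17*pi**2/6.

-8*pi + 8 + 17*pi**2/6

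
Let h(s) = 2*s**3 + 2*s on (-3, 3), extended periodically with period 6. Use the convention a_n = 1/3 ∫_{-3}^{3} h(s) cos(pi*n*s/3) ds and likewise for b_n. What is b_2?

b_2 = 1/3 ∫_{-3}^{3} h(s) sin(2*pi*s/3) ds.
h is odd and sin(2*pi*s/3) is odd, so the integrand is even and b_2 = 2/3 ∫_0^{3} h(s) sin(2*pi*s/3) ds.
Integrating by parts three times (tabular method), an antiderivative of (2*s**3 + 2*s) sin(2*pi*s/3) is -3*s**3*cos(2*pi*s/3)/pi + 27*s**2*sin(2*pi*s/3)/(2*pi**2) - 3*s*cos(2*pi*s/3)/pi + 81*s*cos(2*pi*s/3)/(2*pi**3) - 243*sin(2*pi*s/3)/(4*pi**4) + 9*sin(2*pi*s/3)/(2*pi**2); evaluating from 0 to 3: ∫_{0}^{3} (2*s**3 + 2*s) sin(2*pi*s/3) ds = (-90/pi + 243/(2*pi**3)) - (0) = -90/pi + 243/(2*pi**3).
Hence b_2 = (2/3)·(-90/pi + 243/(2*pi**3)) = -60/pi + 81/pi**3.

-60/pi + 81/pi**3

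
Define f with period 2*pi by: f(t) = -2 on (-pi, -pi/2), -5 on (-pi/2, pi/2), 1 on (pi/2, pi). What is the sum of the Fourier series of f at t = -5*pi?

-1/2

t = -5*pi differs from t = -pi by -2 full period(s), and the series is 2*pi-periodic.
At t = -pi the one-sided limits are f(-pi^-) = 1 and f(-pi^+) = -2.
By Dirichlet's theorem the series converges to their average, [(1) + (-2)]/2 = -1/2.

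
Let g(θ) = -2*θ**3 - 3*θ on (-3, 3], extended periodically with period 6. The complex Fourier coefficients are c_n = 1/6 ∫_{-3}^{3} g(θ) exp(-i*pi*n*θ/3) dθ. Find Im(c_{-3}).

Since g is real-valued, Im(c_{-3}) = -1/6 ∫_{-3}^{3} g(θ) sin(-pi*θ) dθ = b_{3}/2.
g is odd and sin(-pi*θ) is odd, so the integrand is even: ∫_{-3}^{3} g(θ) sin(-pi*θ) dθ = 2∫_0^{3} g(θ) sin(-pi*θ) dθ.
Integrating by parts three times (tabular method), an antiderivative of (-2*θ**3 - 3*θ) sin(-pi*θ) is -2*θ**3*cos(pi*θ)/pi + 6*θ**2*sin(pi*θ)/pi**2 - 3*θ*cos(pi*θ)/pi + 12*θ*cos(pi*θ)/pi**3 - 12*sin(pi*θ)/pi**4 + 3*sin(pi*θ)/pi**2; evaluating from 0 to 3: ∫_{0}^{3} (-2*θ**3 - 3*θ) sin(-pi*θ) dθ = (-36/pi**3 + 63/pi) - (0) = -36/pi**3 + 63/pi.
So ∫_{-3}^{3} g(θ) sin(-pi*θ) dθ = -72/pi**3 + 126/pi.
Hence Im(c_{-3}) = (-1/6)·(-72/pi**3 + 126/pi) = -21/pi + 12/pi**3.

-21/pi + 12/pi**3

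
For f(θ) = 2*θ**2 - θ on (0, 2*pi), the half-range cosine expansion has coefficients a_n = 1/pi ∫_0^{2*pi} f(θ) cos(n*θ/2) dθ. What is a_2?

a_2 = 1/pi ∫_0^{2*pi} (2*θ**2 - θ) cos(θ) dθ.
Integrating by parts twice (tabular method), an antiderivative of (2*θ**2 - θ) cos(θ) is 2*θ**2*sin(θ) - θ*sin(θ) + 4*θ*cos(θ) - 4*sin(θ) - cos(θ); evaluating from 0 to 2*pi: ∫_{0}^{2*pi} (2*θ**2 - θ) cos(θ) dθ = (-1 + 8*pi) - (-1) = 8*pi.
Hence a_2 = (1/pi)·(8*pi) = 8.

8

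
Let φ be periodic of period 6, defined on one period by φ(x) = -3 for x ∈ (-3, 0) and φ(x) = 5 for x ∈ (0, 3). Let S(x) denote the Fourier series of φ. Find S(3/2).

5

φ is continuous at x = 3/2 with value 5, so the series converges to 5 there.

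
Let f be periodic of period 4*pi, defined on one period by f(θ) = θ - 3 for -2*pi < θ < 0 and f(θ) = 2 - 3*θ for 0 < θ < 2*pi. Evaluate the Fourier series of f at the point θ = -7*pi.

θ = -7*pi differs from θ = pi by -2 full period(s), and the series is 4*pi-periodic.
f is continuous at θ = pi with value 2 - 3*pi, so the series converges to 2 - 3*pi there.

2 - 3*pi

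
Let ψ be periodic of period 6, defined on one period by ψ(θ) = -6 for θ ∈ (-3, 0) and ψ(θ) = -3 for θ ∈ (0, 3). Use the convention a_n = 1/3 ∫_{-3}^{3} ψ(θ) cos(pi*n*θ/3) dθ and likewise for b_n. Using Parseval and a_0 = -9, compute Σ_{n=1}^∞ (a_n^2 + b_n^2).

Parseval: a_0^2/2 + Σ_{n≥1} (a_n^2+b_n^2) = 1/3 ∫_{-3}^{3} ψ(θ)^2 dθ = 45.
Subtract a_0^2/2 = 81/2: Σ (a_n^2+b_n^2) = 9/2.

9/2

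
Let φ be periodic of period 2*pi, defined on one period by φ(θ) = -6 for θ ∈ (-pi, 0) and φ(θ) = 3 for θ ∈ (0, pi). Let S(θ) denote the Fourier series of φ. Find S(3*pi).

-3/2

θ = 3*pi differs from θ = pi by 1 full period(s), and the series is 2*pi-periodic.
At θ = pi the one-sided limits are φ(pi^-) = 3 and φ(pi^+) = -6.
By Dirichlet's theorem the series converges to their average, [(3) + (-6)]/2 = -3/2.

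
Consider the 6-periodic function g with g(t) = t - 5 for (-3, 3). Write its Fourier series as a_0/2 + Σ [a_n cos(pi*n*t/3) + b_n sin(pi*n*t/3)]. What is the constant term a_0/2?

a_0 = 1/3 ∫_{-3}^{3} g(t) dt = 1/3 · (-30) = -10.
So the constant term a_0/2 = -5.

-5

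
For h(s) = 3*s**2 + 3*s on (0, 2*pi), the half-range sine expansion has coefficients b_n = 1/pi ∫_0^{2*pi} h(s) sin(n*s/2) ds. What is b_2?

b_2 = 1/pi ∫_0^{2*pi} (3*s**2 + 3*s) sin(s) ds.
Integrating by parts twice (tabular method), an antiderivative of (3*s**2 + 3*s) sin(s) is -3*s**2*cos(s) + 6*s*sin(s) - 3*s*cos(s) + 3*sin(s) + 6*cos(s); evaluating from 0 to 2*pi: ∫_{0}^{2*pi} (3*s**2 + 3*s) sin(s) ds = (-12*pi**2 - 6*pi + 6) - (6) = -6*pi*(1 + 2*pi).
Hence b_2 = (1/pi)·(-6*pi*(1 + 2*pi)) = -12*pi - 6.

-12*pi - 6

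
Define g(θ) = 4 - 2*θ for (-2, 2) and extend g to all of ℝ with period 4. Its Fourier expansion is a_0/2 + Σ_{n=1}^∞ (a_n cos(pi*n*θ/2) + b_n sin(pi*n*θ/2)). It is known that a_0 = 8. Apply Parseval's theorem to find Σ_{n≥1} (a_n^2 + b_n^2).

Parseval: a_0^2/2 + Σ_{n≥1} (a_n^2+b_n^2) = 1/2 ∫_{-2}^{2} g(θ)^2 dθ = 128/3.
Subtract a_0^2/2 = 32: Σ (a_n^2+b_n^2) = 32/3.

32/3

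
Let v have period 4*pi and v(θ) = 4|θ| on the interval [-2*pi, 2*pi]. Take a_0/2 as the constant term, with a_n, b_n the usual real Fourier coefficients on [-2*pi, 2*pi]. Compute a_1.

a_1 = (1/(2*pi)) ∫_{-2*pi}^{2*pi} v(θ) cos(θ/2) dθ.
v is even and cos(θ/2) is even, so the integrand is even and a_1 = 1/pi ∫_0^{2*pi} v(θ) cos(θ/2) dθ.
Integrating by parts (boundary term plus one more integral), an antiderivative of (4*θ) cos(θ/2) is 8*θ*sin(θ/2) + 16*cos(θ/2); evaluating from 0 to 2*pi: ∫_{0}^{2*pi} (4*θ) cos(θ/2) dθ = (-16) - (16) = -32.
Hence a_1 = (1/pi)·(-32) = -32/pi.

-32/pi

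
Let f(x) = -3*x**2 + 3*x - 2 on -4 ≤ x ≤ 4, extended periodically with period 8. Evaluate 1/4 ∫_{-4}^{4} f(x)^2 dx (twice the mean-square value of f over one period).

1/4 ∫_{-4}^{4} f(x)^2 dx = 1/4 · (23072/5) = 5768/5.

5768/5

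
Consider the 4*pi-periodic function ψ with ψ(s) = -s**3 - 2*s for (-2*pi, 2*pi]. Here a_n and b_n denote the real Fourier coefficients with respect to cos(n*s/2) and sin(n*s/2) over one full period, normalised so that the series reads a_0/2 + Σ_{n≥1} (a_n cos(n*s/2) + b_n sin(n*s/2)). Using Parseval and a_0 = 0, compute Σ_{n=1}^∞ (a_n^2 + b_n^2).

32*pi**2*(35 + 84*pi**2 + 60*pi**4)/105

Parseval: a_0^2/2 + Σ_{n≥1} (a_n^2+b_n^2) = (1/(2*pi)) ∫_{-2*pi}^{2*pi} ψ(s)^2 ds = 32*pi**2*(35 + 84*pi**2 + 60*pi**4)/105.
Subtract a_0^2/2 = 0: Σ (a_n^2+b_n^2) = 32*pi**2*(35 + 84*pi**2 + 60*pi**4)/105.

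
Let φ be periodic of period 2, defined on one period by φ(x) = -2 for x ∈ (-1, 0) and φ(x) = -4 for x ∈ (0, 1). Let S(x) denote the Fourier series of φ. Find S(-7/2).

-4

x = -7/2 differs from x = 1/2 by -2 full period(s), and the series is 2-periodic.
φ is continuous at x = 1/2 with value -4, so the series converges to -4 there.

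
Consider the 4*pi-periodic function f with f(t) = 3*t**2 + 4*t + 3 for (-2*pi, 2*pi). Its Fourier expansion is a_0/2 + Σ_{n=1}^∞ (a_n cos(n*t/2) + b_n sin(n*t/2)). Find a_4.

3

a_4 = (1/(2*pi)) ∫_{-2*pi}^{2*pi} f(t) cos(2*t) dt.
Integrating by parts twice (tabular method), an antiderivative of (3*t**2 + 4*t + 3) cos(2*t) is 3*t**2*sin(2*t)/2 + 2*t*sin(2*t) + 3*t*cos(2*t)/2 + 3*sin(2*t)/4 + cos(2*t); evaluating from -2*pi to 2*pi: ∫_{-2*pi}^{2*pi} (3*t**2 + 4*t + 3) cos(2*t) dt = (1 + 3*pi) - (1 - 3*pi) = 6*pi.
Hence a_4 = (1/(2*pi))·(6*pi) = 3.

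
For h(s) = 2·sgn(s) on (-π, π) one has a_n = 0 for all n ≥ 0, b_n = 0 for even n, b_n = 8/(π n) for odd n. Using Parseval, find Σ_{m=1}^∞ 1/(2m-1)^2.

Parseval: Σ b_n^2 = (1/π) ∫_{-π}^{π} h(s)^2 ds = 8.
Only odd n contribute, with b_n^2 = 64/(π^2 n^2), so Σ_{m≥1} 1/(2m-1)^2 = π^2·(8)/64 = pi**2/8.

pi**2/8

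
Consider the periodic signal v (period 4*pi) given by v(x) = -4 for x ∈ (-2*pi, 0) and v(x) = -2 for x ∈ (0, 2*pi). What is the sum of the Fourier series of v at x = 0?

-3

At x = 0 the one-sided limits are v(0^-) = -4 and v(0^+) = -2.
By Dirichlet's theorem the series converges to their average, [(-4) + (-2)]/2 = -3.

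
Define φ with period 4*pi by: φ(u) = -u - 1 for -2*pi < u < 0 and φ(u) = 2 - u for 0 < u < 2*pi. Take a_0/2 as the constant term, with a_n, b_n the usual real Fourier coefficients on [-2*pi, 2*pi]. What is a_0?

1

a_0 = (1/(2*pi)) ∫_{-2*pi}^{2*pi} φ(u) du = (1/(2*pi)) · (2*pi) = 1.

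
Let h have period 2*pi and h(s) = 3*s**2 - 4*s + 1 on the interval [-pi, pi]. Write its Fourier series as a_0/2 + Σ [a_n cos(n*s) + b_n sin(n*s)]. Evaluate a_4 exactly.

a_4 = 1/pi ∫_{-pi}^{pi} h(s) cos(4*s) ds.
Integrating by parts twice (tabular method), an antiderivative of (3*s**2 - 4*s + 1) cos(4*s) is 3*s**2*sin(4*s)/4 - s*sin(4*s) + 3*s*cos(4*s)/8 + 5*sin(4*s)/32 - cos(4*s)/4; evaluating from -pi to pi: ∫_{-pi}^{pi} (3*s**2 - 4*s + 1) cos(4*s) ds = (-1/4 + 3*pi/8) - (-3*pi/8 - 1/4) = 3*pi/4.
Hence a_4 = (1/pi)·(3*pi/4) = 3/4.

3/4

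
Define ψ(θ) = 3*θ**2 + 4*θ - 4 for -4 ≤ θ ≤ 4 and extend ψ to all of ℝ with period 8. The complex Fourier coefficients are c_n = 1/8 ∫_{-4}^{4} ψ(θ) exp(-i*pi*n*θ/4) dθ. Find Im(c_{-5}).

Since ψ is real-valued, Im(c_{-5}) = -1/8 ∫_{-4}^{4} ψ(θ) sin(-5*pi*θ/4) dθ = b_{5}/2.
Integrating by parts twice (tabular method), an antiderivative of (3*θ**2 + 4*θ - 4) sin(-5*pi*θ/4) is 12*θ**2*cos(5*pi*θ/4)/(5*pi) - 96*θ*sin(5*pi*θ/4)/(25*pi**2) + 16*θ*cos(5*pi*θ/4)/(5*pi) - 64*sin(5*pi*θ/4)/(25*pi**2) - 16*cos(5*pi*θ/4)/(5*pi) - 384*cos(5*pi*θ/4)/(125*pi**3); evaluating from -4 to 4: ∫_{-4}^{4} (3*θ**2 + 4*θ - 4) sin(-5*pi*θ/4) dθ = (-48/pi + 384/(125*pi**3)) - (16*(24 - 175*pi**2)/(125*pi**3)) = -128/(5*pi).
Hence Im(c_{-5}) = (-1/8)·(-128/(5*pi)) = 16/(5*pi).

16/(5*pi)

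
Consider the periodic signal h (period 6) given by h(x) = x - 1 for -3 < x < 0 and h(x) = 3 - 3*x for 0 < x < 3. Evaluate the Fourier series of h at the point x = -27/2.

x = -27/2 differs from x = -3/2 by -2 full period(s), and the series is 6-periodic.
h is continuous at x = -3/2 with value -5/2, so the series converges to -5/2 there.

-5/2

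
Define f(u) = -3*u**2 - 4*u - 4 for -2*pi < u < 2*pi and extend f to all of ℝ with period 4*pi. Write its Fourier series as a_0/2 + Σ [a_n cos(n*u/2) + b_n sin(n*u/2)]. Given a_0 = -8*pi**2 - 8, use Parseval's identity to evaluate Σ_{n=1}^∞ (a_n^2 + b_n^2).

128*pi**2*(5 + 3*pi**2)/15

Parseval: a_0^2/2 + Σ_{n≥1} (a_n^2+b_n^2) = (1/(2*pi)) ∫_{-2*pi}^{2*pi} f(u)^2 du = 32 + 320*pi**2/3 + 288*pi**4/5.
Subtract a_0^2/2 = 32*(1 + pi**2)**2: Σ (a_n^2+b_n^2) = 128*pi**2*(5 + 3*pi**2)/15.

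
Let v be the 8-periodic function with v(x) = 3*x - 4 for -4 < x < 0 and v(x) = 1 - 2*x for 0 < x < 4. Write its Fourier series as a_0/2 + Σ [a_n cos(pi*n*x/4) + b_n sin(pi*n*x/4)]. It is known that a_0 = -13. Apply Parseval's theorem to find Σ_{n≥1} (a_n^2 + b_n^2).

251/6

Parseval: a_0^2/2 + Σ_{n≥1} (a_n^2+b_n^2) = 1/4 ∫_{-4}^{4} v(x)^2 dx = 379/3.
Subtract a_0^2/2 = 169/2: Σ (a_n^2+b_n^2) = 251/6.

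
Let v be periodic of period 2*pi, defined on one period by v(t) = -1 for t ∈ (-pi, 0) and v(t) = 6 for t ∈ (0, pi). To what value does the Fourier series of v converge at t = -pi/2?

-1

v is continuous at t = -pi/2 with value -1, so the series converges to -1 there.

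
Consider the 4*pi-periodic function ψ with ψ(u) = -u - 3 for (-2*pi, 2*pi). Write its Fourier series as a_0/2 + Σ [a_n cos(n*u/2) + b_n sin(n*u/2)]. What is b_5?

-4/5

b_5 = (1/(2*pi)) ∫_{-2*pi}^{2*pi} ψ(u) sin(5*u/2) du.
Integrating by parts (boundary term plus one more integral), an antiderivative of (-u - 3) sin(5*u/2) is 2*u*cos(5*u/2)/5 - 4*sin(5*u/2)/25 + 6*cos(5*u/2)/5; evaluating from -2*pi to 2*pi: ∫_{-2*pi}^{2*pi} (-u - 3) sin(5*u/2) du = (-4*pi/5 - 6/5) - (-6/5 + 4*pi/5) = -8*pi/5.
Hence b_5 = (1/(2*pi))·(-8*pi/5) = -4/5.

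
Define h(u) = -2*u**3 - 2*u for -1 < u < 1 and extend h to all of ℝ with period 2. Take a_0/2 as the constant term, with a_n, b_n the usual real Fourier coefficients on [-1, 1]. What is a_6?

0

a_6 = ∫_{-1}^{1} h(u) cos(6*pi*u) du.
h is odd and cos(6*pi*u) is even, so the integrand is odd over a symmetric interval and the integral vanishes.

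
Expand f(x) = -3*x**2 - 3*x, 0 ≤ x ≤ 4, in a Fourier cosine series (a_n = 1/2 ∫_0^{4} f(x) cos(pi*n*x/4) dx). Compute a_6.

-16/(3*pi**2)

a_6 = 1/2 ∫_0^{4} (-3*x**2 - 3*x) cos(3*pi*x/2) dx.
Integrating by parts twice (tabular method), an antiderivative of (-3*x**2 - 3*x) cos(3*pi*x/2) is -2*x**2*sin(3*pi*x/2)/pi - 2*x*sin(3*pi*x/2)/pi - 8*x*cos(3*pi*x/2)/(3*pi**2) + 16*sin(3*pi*x/2)/(9*pi**3) - 4*cos(3*pi*x/2)/(3*pi**2); evaluating from 0 to 4: ∫_{0}^{4} (-3*x**2 - 3*x) cos(3*pi*x/2) dx = (-12/pi**2) - (-4/(3*pi**2)) = -32/(3*pi**2).
Hence a_6 = (1/2)·(-32/(3*pi**2)) = -16/(3*pi**2).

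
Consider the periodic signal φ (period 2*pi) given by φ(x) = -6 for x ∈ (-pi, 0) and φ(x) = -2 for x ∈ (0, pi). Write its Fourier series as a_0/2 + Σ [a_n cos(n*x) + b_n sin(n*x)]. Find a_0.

a_0 = 1/pi ∫_{-pi}^{pi} φ(x) dx = 1/pi · (-8*pi) = -8.

-8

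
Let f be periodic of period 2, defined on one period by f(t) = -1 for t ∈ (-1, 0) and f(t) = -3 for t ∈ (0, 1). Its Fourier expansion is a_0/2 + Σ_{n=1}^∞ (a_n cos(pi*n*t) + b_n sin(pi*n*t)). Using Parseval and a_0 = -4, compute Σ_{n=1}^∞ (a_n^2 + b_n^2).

2

Parseval: a_0^2/2 + Σ_{n≥1} (a_n^2+b_n^2) = ∫_{-1}^{1} f(t)^2 dt = 10.
Subtract a_0^2/2 = 8: Σ (a_n^2+b_n^2) = 2.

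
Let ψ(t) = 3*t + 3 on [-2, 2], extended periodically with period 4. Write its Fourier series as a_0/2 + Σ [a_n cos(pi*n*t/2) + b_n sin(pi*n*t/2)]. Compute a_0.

a_0 = 1/2 ∫_{-2}^{2} ψ(t) dt = 1/2 · (12) = 6.

6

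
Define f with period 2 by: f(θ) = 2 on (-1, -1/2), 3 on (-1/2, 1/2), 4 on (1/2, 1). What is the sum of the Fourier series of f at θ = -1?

3

At θ = -1 the one-sided limits are f(-1^-) = 4 and f(-1^+) = 2.
By Dirichlet's theorem the series converges to their average, [(4) + (2)]/2 = 3.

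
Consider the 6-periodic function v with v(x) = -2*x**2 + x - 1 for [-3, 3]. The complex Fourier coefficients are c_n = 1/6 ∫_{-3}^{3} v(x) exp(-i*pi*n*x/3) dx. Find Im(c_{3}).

Since v is real-valued, Im(c_{3}) = -1/6 ∫_{-3}^{3} v(x) sin(pi*x) dx = -b_{3}/2.
Integrating by parts twice (tabular method), an antiderivative of (-2*x**2 + x - 1) sin(pi*x) is 2*x**2*cos(pi*x)/pi - 4*x*sin(pi*x)/pi**2 - x*cos(pi*x)/pi + sin(pi*x)/pi**2 - 4*cos(pi*x)/pi**3 + cos(pi*x)/pi; evaluating from -3 to 3: ∫_{-3}^{3} (-2*x**2 + x - 1) sin(pi*x) dx = (-16/pi + 4/pi**3) - (-22/pi + 4/pi**3) = 6/pi.
Hence Im(c_{3}) = (-1/6)·(6/pi) = -1/pi.

-1/pi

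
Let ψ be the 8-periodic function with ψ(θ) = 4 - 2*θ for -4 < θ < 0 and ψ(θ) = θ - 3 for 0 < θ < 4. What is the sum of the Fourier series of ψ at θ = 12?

θ = 12 differs from θ = 4 by 1 full period(s), and the series is 8-periodic.
At θ = 4 the one-sided limits are ψ(4^-) = 1 and ψ(4^+) = 12.
By Dirichlet's theorem the series converges to their average, [(1) + (12)]/2 = 13/2.

13/2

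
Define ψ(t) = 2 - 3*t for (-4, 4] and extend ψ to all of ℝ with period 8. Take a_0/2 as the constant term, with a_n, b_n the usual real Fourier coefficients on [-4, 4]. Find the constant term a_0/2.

a_0 = 1/4 ∫_{-4}^{4} ψ(t) dt = 1/4 · (16) = 4.
So the constant term a_0/2 = 2.

2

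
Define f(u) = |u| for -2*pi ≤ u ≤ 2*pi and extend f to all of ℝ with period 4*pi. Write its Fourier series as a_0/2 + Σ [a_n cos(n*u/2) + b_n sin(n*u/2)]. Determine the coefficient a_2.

0

a_2 = (1/(2*pi)) ∫_{-2*pi}^{2*pi} f(u) cos(u) du.
f is even and cos(u) is even, so the integrand is even and a_2 = 1/pi ∫_0^{2*pi} f(u) cos(u) du.
Integrating by parts (boundary term plus one more integral), an antiderivative of (u) cos(u) is u*sin(u) + cos(u); evaluating from 0 to 2*pi: ∫_{0}^{2*pi} (u) cos(u) du = (1) - (1) = 0.
Hence a_2 = (1/pi)·(0) = 0.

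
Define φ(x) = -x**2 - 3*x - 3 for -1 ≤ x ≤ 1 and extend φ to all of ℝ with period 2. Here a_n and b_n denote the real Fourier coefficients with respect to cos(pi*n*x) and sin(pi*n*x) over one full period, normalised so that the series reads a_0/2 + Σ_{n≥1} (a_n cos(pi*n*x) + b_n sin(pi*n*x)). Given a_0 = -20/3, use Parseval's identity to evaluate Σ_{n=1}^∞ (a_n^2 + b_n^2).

278/45

Parseval: a_0^2/2 + Σ_{n≥1} (a_n^2+b_n^2) = ∫_{-1}^{1} φ(x)^2 dx = 142/5.
Subtract a_0^2/2 = 200/9: Σ (a_n^2+b_n^2) = 278/45.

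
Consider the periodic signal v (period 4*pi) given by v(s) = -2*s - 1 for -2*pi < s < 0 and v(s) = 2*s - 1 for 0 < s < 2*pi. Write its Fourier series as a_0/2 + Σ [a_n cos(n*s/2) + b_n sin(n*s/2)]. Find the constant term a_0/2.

a_0 = (1/(2*pi)) ∫_{-2*pi}^{2*pi} v(s) ds = (1/(2*pi)) · (4*pi*(-1 + 2*pi)) = -2 + 4*pi.
So the constant term a_0/2 = -1 + 2*pi.

-1 + 2*pi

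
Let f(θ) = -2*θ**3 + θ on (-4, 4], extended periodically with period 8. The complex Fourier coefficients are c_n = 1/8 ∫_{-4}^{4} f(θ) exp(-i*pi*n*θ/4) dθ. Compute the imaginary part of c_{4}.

-31/pi + 12/pi**3

Since f is real-valued, Im(c_{4}) = -1/8 ∫_{-4}^{4} f(θ) sin(pi*θ) dθ = -b_{4}/2.
f is odd and sin(pi*θ) is odd, so the integrand is even: ∫_{-4}^{4} f(θ) sin(pi*θ) dθ = 2∫_0^{4} f(θ) sin(pi*θ) dθ.
Integrating by parts three times (tabular method), an antiderivative of (-2*θ**3 + θ) sin(pi*θ) is 2*θ**3*cos(pi*θ)/pi - 6*θ**2*sin(pi*θ)/pi**2 - 12*θ*cos(pi*θ)/pi**3 - θ*cos(pi*θ)/pi + sin(pi*θ)/pi**2 + 12*sin(pi*θ)/pi**4; evaluating from 0 to 4: ∫_{0}^{4} (-2*θ**3 + θ) sin(pi*θ) dθ = (-48/pi**3 + 124/pi) - (0) = -48/pi**3 + 124/pi.
So ∫_{-4}^{4} f(θ) sin(pi*θ) dθ = -96/pi**3 + 248/pi.
Hence Im(c_{4}) = (-1/8)·(-96/pi**3 + 248/pi) = -31/pi + 12/pi**3.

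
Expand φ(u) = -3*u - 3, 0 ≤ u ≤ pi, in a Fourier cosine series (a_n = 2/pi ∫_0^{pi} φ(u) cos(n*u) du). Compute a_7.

a_7 = 2/pi ∫_0^{pi} (-3*u - 3) cos(7*u) du.
Integrating by parts (boundary term plus one more integral), an antiderivative of (-3*u - 3) cos(7*u) is -3*u*sin(7*u)/7 - 3*sin(7*u)/7 - 3*cos(7*u)/49; evaluating from 0 to pi: ∫_{0}^{pi} (-3*u - 3) cos(7*u) du = (3/49) - (-3/49) = 6/49.
Hence a_7 = (2/pi)·(6/49) = 12/(49*pi).

12/(49*pi)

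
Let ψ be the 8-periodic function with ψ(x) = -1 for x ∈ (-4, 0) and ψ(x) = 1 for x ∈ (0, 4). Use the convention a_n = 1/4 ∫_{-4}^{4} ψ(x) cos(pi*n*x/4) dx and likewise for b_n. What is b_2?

0

b_2 = 1/4 ∫_{-4}^{4} ψ(x) sin(pi*x/2) dx.
ψ is odd and sin(pi*x/2) is odd, so the integrand is even and b_2 = 1/2 ∫_0^{4} ψ(x) sin(pi*x/2) dx.
Directly, an antiderivative of (1) sin(pi*x/2) is -2*cos(pi*x/2)/pi; evaluating from 0 to 4: ∫_{0}^{4} (1) sin(pi*x/2) dx = (-2/pi) - (-2/pi) = 0.
Hence b_2 = (1/2)·(0) = 0.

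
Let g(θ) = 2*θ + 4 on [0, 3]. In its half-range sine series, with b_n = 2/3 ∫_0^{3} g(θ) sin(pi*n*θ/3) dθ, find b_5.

28/(5*pi)

b_5 = 2/3 ∫_0^{3} (2*θ + 4) sin(5*pi*θ/3) dθ.
Integrating by parts (boundary term plus one more integral), an antiderivative of (2*θ + 4) sin(5*pi*θ/3) is -6*θ*cos(5*pi*θ/3)/(5*pi) + 18*sin(5*pi*θ/3)/(25*pi**2) - 12*cos(5*pi*θ/3)/(5*pi); evaluating from 0 to 3: ∫_{0}^{3} (2*θ + 4) sin(5*pi*θ/3) dθ = (6/pi) - (-12/(5*pi)) = 42/(5*pi).
Hence b_5 = (2/3)·(42/(5*pi)) = 28/(5*pi).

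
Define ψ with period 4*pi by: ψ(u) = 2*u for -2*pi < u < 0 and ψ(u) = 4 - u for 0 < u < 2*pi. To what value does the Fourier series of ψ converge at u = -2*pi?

2 - 3*pi

u = -2*pi differs from u = 2*pi by -1 full period(s), and the series is 4*pi-periodic.
At u = 2*pi the one-sided limits are ψ(2*pi^-) = 4 - 2*pi and ψ(2*pi^+) = -4*pi.
By Dirichlet's theorem the series converges to their average, [(4 - 2*pi) + (-4*pi)]/2 = 2 - 3*pi.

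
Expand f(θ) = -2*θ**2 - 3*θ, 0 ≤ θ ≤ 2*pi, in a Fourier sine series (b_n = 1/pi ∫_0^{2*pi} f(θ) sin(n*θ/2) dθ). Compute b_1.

b_1 = 1/pi ∫_0^{2*pi} (-2*θ**2 - 3*θ) sin(θ/2) dθ.
Integrating by parts twice (tabular method), an antiderivative of (-2*θ**2 - 3*θ) sin(θ/2) is 4*θ**2*cos(θ/2) - 16*θ*sin(θ/2) + 6*θ*cos(θ/2) - 12*sin(θ/2) - 32*cos(θ/2); evaluating from 0 to 2*pi: ∫_{0}^{2*pi} (-2*θ**2 - 3*θ) sin(θ/2) dθ = (-16*pi**2 - 12*pi + 32) - (-32) = -16*pi**2 - 12*pi + 64.
Hence b_1 = (1/pi)·(-16*pi**2 - 12*pi + 64) = -16*pi - 12 + 64/pi.

-16*pi - 12 + 64/pi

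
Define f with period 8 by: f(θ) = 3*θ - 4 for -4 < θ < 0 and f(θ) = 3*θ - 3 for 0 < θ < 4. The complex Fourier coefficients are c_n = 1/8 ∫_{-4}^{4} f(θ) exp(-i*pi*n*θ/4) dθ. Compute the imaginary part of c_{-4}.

-3/pi

Since f is real-valued, Im(c_{-4}) = -1/8 ∫_{-4}^{4} f(θ) sin(-pi*θ) dθ = b_{4}/2.
Split the integral at the breakpoints.
Integrating by parts (boundary term plus one more integral), an antiderivative of (3*θ - 4) sin(-pi*θ) is 3*θ*cos(pi*θ)/pi - 3*sin(pi*θ)/pi**2 - 4*cos(pi*θ)/pi; evaluating from -4 to 0: ∫_{-4}^{0} (3*θ - 4) sin(-pi*θ) dθ = (-4/pi) - (-16/pi) = 12/pi.
Integrating by parts (boundary term plus one more integral), an antiderivative of (3*θ - 3) sin(-pi*θ) is 3*θ*cos(pi*θ)/pi - 3*sin(pi*θ)/pi**2 - 3*cos(pi*θ)/pi; evaluating from 0 to 4: ∫_{0}^{4} (3*θ - 3) sin(-pi*θ) dθ = (9/pi) - (-3/pi) = 12/pi.
So ∫_{-4}^{4} f(θ) sin(-pi*θ) dθ = 24/pi.
Hence Im(c_{-4}) = (-1/8)·(24/pi) = -3/pi.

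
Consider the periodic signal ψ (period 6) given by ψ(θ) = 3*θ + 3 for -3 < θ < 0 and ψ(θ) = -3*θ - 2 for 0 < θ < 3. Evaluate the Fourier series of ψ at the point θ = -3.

-17/2

θ = -3 differs from θ = 3 by -1 full period(s), and the series is 6-periodic.
At θ = 3 the one-sided limits are ψ(3^-) = -11 and ψ(3^+) = -6.
By Dirichlet's theorem the series converges to their average, [(-11) + (-6)]/2 = -17/2.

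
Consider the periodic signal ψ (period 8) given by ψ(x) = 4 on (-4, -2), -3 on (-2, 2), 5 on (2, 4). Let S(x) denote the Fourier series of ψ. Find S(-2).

1/2

At x = -2 the one-sided limits are ψ(-2^-) = 4 and ψ(-2^+) = -3.
By Dirichlet's theorem the series converges to their average, [(4) + (-3)]/2 = 1/2.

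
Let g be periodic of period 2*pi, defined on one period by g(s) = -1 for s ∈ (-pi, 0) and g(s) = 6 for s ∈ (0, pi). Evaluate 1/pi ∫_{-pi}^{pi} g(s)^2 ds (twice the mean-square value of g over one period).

1/pi ∫_{-pi}^{pi} g(s)^2 ds = 1/pi · (37*pi) = 37.

37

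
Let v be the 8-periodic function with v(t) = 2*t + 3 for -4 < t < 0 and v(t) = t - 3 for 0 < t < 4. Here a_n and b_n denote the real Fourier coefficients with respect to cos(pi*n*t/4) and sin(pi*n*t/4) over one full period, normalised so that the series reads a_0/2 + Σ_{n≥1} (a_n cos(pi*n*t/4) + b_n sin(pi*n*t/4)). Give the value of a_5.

a_5 = 1/4 ∫_{-4}^{4} v(t) cos(5*pi*t/4) dt.
Split the integral at the breakpoints.
Integrating by parts (boundary term plus one more integral), an antiderivative of (2*t + 3) cos(5*pi*t/4) is 8*t*sin(5*pi*t/4)/(5*pi) + 12*sin(5*pi*t/4)/(5*pi) + 32*cos(5*pi*t/4)/(25*pi**2); evaluating from -4 to 0: ∫_{-4}^{0} (2*t + 3) cos(5*pi*t/4) dt = (32/(25*pi**2)) - (-32/(25*pi**2)) = 64/(25*pi**2).
Integrating by parts (boundary term plus one more integral), an antiderivative of (t - 3) cos(5*pi*t/4) is 4*t*sin(5*pi*t/4)/(5*pi) - 12*sin(5*pi*t/4)/(5*pi) + 16*cos(5*pi*t/4)/(25*pi**2); evaluating from 0 to 4: ∫_{0}^{4} (t - 3) cos(5*pi*t/4) dt = (-16/(25*pi**2)) - (16/(25*pi**2)) = -32/(25*pi**2).
Summing the pieces and multiplying by (1/4) gives a_5 = 8/(25*pi**2).

8/(25*pi**2)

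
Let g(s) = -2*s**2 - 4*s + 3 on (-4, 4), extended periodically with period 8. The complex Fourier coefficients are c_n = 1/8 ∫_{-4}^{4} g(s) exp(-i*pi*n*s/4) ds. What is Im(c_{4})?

Since g is real-valued, Im(c_{4}) = -1/8 ∫_{-4}^{4} g(s) sin(pi*s) ds = -b_{4}/2.
Integrating by parts twice (tabular method), an antiderivative of (-2*s**2 - 4*s + 3) sin(pi*s) is 2*s**2*cos(pi*s)/pi - 4*s*sin(pi*s)/pi**2 + 4*s*cos(pi*s)/pi - 4*sin(pi*s)/pi**2 - 3*cos(pi*s)/pi - 4*cos(pi*s)/pi**3; evaluating from -4 to 4: ∫_{-4}^{4} (-2*s**2 - 4*s + 3) sin(pi*s) ds = (-4/pi**3 + 45/pi) - (-4/pi**3 + 13/pi) = 32/pi.
Hence Im(c_{4}) = (-1/8)·(32/pi) = -4/pi.

-4/pi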